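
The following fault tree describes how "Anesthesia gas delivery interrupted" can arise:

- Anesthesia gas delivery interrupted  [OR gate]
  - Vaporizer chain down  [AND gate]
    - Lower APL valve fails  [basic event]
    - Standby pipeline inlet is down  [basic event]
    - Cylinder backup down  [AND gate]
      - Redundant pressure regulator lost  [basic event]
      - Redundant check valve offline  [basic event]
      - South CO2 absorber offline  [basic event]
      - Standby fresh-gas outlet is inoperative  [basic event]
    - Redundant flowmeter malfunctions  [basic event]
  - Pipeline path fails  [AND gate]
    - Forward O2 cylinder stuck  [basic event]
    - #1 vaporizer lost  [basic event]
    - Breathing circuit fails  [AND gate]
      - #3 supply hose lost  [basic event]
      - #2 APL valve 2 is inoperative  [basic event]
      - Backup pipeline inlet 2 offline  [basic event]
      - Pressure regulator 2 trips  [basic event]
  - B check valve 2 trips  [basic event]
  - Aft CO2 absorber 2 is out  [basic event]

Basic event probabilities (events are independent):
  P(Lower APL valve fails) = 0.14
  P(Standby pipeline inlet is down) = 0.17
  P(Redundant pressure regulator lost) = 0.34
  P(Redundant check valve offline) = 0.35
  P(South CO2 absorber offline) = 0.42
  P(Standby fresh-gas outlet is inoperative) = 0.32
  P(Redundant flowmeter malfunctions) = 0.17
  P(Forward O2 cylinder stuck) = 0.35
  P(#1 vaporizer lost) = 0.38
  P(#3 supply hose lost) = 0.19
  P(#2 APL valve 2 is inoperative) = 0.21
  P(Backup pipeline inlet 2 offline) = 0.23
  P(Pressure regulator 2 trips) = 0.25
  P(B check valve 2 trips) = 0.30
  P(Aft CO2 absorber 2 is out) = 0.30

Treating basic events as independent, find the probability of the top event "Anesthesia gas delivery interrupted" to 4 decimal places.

0.5102

P(Cylinder backup down) [AND] = 0.34 × 0.35 × 0.42 × 0.32 = 0.015994
P(Vaporizer chain down) [AND] = 0.14 × 0.17 × 0.015994 × 0.17 = 0.000065
P(Breathing circuit fails) [AND] = 0.19 × 0.21 × 0.23 × 0.25 = 0.002294
P(Pipeline path fails) [AND] = 0.35 × 0.38 × 0.002294 = 0.000305
P(Anesthesia gas delivery interrupted) [OR] = 1 − (1−0.000065) × (1−0.000305) × (1−0.30) × (1−0.30) = 0.510181
Rounded to 4 decimal places: P(Anesthesia gas delivery interrupted) ≈ 0.5102.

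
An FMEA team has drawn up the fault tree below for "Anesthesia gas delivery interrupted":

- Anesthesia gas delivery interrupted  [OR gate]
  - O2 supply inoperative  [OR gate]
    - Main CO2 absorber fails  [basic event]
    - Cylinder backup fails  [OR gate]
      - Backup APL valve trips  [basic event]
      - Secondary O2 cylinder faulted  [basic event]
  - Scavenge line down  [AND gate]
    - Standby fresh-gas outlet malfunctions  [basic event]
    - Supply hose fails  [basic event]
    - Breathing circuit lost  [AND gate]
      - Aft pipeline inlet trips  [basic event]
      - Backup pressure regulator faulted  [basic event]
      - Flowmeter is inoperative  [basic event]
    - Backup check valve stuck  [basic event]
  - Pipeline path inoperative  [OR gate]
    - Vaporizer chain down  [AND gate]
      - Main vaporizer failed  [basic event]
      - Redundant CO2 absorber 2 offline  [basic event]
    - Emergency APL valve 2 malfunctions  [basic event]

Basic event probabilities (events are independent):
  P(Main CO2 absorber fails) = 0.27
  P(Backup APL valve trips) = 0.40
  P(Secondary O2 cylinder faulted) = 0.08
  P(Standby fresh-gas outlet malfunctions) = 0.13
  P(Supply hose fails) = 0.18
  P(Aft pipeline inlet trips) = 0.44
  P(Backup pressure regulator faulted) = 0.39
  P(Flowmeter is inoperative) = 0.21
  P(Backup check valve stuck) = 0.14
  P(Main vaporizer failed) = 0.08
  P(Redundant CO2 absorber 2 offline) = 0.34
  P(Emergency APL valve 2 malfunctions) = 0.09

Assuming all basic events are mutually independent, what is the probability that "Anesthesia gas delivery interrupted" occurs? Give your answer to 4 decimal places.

0.6433

P(Cylinder backup fails) [OR] = 1 − (1−0.40) × (1−0.08) = 0.448000
P(O2 supply inoperative) [OR] = 1 − (1−0.27) × (1−0.448000) = 0.597040
P(Breathing circuit lost) [AND] = 0.44 × 0.39 × 0.21 = 0.036036
P(Scavenge line down) [AND] = 0.13 × 0.18 × 0.036036 × 0.14 = 0.000118
P(Vaporizer chain down) [AND] = 0.08 × 0.34 = 0.027200
P(Pipeline path inoperative) [OR] = 1 − (1−0.027200) × (1−0.09) = 0.114752
P(Anesthesia gas delivery interrupted) [OR] = 1 − (1−0.597040) × (1−0.000118) × (1−0.114752) = 0.643323
Rounded to 4 decimal places: P(Anesthesia gas delivery interrupted) ≈ 0.6433.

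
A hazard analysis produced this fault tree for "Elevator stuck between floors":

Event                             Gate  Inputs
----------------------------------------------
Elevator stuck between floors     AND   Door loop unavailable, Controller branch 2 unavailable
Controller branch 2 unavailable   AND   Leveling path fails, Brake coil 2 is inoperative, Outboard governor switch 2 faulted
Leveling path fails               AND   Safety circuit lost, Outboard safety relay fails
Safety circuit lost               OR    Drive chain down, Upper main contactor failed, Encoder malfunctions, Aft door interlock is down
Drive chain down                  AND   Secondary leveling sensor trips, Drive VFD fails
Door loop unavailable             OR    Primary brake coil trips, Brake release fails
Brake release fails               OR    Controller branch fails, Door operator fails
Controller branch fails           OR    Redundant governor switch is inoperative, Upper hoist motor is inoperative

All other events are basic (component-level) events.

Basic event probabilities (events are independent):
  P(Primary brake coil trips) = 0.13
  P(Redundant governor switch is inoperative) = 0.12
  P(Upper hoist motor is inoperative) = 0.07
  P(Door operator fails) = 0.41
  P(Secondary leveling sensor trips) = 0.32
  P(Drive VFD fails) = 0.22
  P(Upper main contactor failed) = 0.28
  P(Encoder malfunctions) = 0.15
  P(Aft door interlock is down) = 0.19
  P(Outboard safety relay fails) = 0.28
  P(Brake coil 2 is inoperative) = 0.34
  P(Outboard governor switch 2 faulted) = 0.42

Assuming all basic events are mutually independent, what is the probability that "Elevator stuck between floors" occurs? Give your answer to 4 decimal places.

P(Controller branch fails) [OR] = 1 − (1−0.12) × (1−0.07) = 0.181600
P(Brake release fails) [OR] = 1 − (1−0.181600) × (1−0.41) = 0.517144
P(Door loop unavailable) [OR] = 1 − (1−0.13) × (1−0.517144) = 0.579915
P(Drive chain down) [AND] = 0.32 × 0.22 = 0.070400
P(Safety circuit lost) [OR] = 1 − (1−0.070400) × (1−0.28) × (1−0.15) × (1−0.19) = 0.539179
P(Leveling path fails) [AND] = 0.539179 × 0.28 = 0.150970
P(Controller branch 2 unavailable) [AND] = 0.150970 × 0.34 × 0.42 = 0.021559
P(Elevator stuck between floors) [AND] = 0.579915 × 0.021559 = 0.012502
Rounded to 4 decimal places: P(Elevator stuck between floors) ≈ 0.0125.

0.0125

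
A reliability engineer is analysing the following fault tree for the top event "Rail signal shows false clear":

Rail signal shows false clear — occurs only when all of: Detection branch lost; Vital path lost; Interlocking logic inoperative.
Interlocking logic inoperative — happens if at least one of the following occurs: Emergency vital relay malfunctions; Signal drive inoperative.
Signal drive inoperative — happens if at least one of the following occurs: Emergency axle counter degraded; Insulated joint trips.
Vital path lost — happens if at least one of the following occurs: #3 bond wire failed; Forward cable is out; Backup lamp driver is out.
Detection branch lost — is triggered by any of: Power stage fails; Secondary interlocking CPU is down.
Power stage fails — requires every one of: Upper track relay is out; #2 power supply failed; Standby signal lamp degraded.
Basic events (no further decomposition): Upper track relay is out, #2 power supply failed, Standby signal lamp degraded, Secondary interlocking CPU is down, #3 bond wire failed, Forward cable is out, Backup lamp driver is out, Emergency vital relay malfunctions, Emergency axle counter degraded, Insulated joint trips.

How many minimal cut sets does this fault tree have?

Power stage fails [AND]: one cut set from each child combined → 1 × 1 × 1 = 1 cut set(s).
Detection branch lost [OR]: union of children's cut sets → 2 cut set(s).
Vital path lost [OR]: union of children's cut sets → 3 cut set(s).
Signal drive inoperative [OR]: union of children's cut sets → 2 cut set(s).
Interlocking logic inoperative [OR]: union of children's cut sets → 3 cut set(s).
Rail signal shows false clear [AND]: one cut set from each child combined → 2 × 3 × 3 = 18 cut set(s).

18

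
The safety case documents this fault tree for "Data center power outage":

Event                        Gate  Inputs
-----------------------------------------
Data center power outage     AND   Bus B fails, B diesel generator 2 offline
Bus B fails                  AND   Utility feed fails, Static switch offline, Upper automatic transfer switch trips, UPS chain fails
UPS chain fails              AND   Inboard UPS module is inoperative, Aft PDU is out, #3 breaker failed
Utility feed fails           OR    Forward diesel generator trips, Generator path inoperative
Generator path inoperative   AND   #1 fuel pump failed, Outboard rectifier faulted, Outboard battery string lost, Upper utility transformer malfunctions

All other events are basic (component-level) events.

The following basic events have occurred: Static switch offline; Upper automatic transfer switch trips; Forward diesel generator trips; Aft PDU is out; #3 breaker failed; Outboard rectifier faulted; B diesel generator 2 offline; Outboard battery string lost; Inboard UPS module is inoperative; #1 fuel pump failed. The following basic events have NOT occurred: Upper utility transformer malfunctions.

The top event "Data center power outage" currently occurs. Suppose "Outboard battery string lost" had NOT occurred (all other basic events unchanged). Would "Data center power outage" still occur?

Yes

Counterfactual: set "Outboard battery string lost" to not occurred.
Generator path inoperative [AND]: #1 fuel pump failed=occurs, Outboard rectifier faulted=occurs, Outboard battery string lost=not, Upper utility transformer malfunctions=not → not all inputs occur → does not occur.
Utility feed fails [OR]: Forward diesel generator trips=occurs, Generator path inoperative=not → at least one input occurs → occurs.
UPS chain fails [AND]: Inboard UPS module is inoperative=occurs, Aft PDU is out=occurs, #3 breaker failed=occurs → all inputs occur → occurs.
Bus B fails [AND]: Utility feed fails=occurs, Static switch offline=occurs, Upper automatic transfer switch trips=occurs, UPS chain fails=occurs → all inputs occur → occurs.
Data center power outage [AND]: Bus B fails=occurs, B diesel generator 2 offline=occurs → all inputs occur → occurs.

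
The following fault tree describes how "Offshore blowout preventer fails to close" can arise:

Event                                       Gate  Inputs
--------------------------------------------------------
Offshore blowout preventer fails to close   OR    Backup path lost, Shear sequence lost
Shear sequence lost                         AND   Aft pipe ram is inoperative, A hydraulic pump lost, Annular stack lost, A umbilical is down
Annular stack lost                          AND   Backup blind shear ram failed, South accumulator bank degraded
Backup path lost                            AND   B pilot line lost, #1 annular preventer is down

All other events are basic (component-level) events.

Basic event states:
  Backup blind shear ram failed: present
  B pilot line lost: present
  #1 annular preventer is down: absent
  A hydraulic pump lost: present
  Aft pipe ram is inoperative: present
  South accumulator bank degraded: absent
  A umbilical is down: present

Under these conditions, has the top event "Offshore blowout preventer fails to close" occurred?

No

Backup path lost [AND]: B pilot line lost=occurs, #1 annular preventer is down=not → not all inputs occur → does not occur.
Annular stack lost [AND]: Backup blind shear ram failed=occurs, South accumulator bank degraded=not → not all inputs occur → does not occur.
Shear sequence lost [AND]: Aft pipe ram is inoperative=occurs, A hydraulic pump lost=occurs, Annular stack lost=not, A umbilical is down=occurs → not all inputs occur → does not occur.
Offshore blowout preventer fails to close [OR]: Backup path lost=not, Shear sequence lost=not → no input occurs → does not occur.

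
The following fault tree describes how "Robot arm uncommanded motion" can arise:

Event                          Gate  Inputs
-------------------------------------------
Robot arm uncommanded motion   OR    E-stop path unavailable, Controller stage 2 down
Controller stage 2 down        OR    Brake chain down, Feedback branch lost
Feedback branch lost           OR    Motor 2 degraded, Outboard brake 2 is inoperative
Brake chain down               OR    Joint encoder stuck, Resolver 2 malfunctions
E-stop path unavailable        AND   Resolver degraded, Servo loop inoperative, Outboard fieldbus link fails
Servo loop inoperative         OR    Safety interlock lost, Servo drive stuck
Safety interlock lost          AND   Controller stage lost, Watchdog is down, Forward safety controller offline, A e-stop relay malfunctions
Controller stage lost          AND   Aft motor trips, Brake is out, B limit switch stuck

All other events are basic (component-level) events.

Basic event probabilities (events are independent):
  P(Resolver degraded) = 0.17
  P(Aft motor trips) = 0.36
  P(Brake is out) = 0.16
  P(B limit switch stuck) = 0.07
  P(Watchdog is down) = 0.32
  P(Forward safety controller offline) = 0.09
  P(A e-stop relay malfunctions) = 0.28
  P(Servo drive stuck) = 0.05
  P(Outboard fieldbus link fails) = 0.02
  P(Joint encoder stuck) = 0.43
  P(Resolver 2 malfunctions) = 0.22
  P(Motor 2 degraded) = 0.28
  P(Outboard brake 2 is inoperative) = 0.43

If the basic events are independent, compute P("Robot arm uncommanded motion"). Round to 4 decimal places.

P(Controller stage lost) [AND] = 0.36 × 0.16 × 0.07 = 0.004032
P(Safety interlock lost) [AND] = 0.004032 × 0.32 × 0.09 × 0.28 = 0.000033
P(Servo loop inoperative) [OR] = 1 − (1−0.000033) × (1−0.05) = 0.050031
P(E-stop path unavailable) [AND] = 0.17 × 0.050031 × 0.02 = 0.000170
P(Brake chain down) [OR] = 1 − (1−0.43) × (1−0.22) = 0.555400
P(Feedback branch lost) [OR] = 1 − (1−0.28) × (1−0.43) = 0.589600
P(Controller stage 2 down) [OR] = 1 − (1−0.555400) × (1−0.589600) = 0.817536
P(Robot arm uncommanded motion) [OR] = 1 − (1−0.000170) × (1−0.817536) = 0.817567
Rounded to 4 decimal places: P(Robot arm uncommanded motion) ≈ 0.8176.

0.8176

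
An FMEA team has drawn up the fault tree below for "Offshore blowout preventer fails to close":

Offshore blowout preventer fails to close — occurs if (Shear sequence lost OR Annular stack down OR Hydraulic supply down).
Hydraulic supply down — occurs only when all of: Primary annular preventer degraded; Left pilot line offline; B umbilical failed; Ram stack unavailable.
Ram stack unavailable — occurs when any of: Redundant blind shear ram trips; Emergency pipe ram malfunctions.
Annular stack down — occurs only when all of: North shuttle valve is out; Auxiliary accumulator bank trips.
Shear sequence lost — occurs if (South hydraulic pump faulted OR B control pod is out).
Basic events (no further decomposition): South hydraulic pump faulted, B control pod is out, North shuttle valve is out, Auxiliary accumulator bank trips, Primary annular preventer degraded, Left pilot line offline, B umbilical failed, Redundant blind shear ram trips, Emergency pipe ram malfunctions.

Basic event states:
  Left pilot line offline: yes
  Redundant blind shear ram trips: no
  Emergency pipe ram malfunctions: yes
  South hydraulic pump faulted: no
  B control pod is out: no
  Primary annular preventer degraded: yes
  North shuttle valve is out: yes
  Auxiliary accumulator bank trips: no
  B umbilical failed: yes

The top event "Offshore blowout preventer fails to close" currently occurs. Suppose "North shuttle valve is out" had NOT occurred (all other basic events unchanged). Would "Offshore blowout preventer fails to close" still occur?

Yes

Counterfactual: set "North shuttle valve is out" to not occurred.
Shear sequence lost [OR]: South hydraulic pump faulted=not, B control pod is out=not → no input occurs → does not occur.
Annular stack down [AND]: North shuttle valve is out=not, Auxiliary accumulator bank trips=not → not all inputs occur → does not occur.
Ram stack unavailable [OR]: Redundant blind shear ram trips=not, Emergency pipe ram malfunctions=occurs → at least one input occurs → occurs.
Hydraulic supply down [AND]: Primary annular preventer degraded=occurs, Left pilot line offline=occurs, B umbilical failed=occurs, Ram stack unavailable=occurs → all inputs occur → occurs.
Offshore blowout preventer fails to close [OR]: Shear sequence lost=not, Annular stack down=not, Hydraulic supply down=occurs → at least one input occurs → occurs.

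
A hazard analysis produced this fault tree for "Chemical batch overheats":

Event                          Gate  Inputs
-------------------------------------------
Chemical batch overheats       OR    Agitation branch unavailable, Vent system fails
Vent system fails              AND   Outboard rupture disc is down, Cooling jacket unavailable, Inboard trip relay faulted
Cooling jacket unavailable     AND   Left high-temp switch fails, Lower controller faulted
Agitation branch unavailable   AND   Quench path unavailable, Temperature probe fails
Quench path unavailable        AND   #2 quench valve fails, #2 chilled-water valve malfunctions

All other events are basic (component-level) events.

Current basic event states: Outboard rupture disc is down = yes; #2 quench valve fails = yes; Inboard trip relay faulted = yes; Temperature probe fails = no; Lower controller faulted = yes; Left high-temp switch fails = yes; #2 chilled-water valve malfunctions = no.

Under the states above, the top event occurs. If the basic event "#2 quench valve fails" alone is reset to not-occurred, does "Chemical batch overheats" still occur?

Yes

Counterfactual: set "#2 quench valve fails" to not occurred.
Quench path unavailable [AND]: #2 quench valve fails=not, #2 chilled-water valve malfunctions=not → not all inputs occur → does not occur.
Agitation branch unavailable [AND]: Quench path unavailable=not, Temperature probe fails=not → not all inputs occur → does not occur.
Cooling jacket unavailable [AND]: Left high-temp switch fails=occurs, Lower controller faulted=occurs → all inputs occur → occurs.
Vent system fails [AND]: Outboard rupture disc is down=occurs, Cooling jacket unavailable=occurs, Inboard trip relay faulted=occurs → all inputs occur → occurs.
Chemical batch overheats [OR]: Agitation branch unavailable=not, Vent system fails=occurs → at least one input occurs → occurs.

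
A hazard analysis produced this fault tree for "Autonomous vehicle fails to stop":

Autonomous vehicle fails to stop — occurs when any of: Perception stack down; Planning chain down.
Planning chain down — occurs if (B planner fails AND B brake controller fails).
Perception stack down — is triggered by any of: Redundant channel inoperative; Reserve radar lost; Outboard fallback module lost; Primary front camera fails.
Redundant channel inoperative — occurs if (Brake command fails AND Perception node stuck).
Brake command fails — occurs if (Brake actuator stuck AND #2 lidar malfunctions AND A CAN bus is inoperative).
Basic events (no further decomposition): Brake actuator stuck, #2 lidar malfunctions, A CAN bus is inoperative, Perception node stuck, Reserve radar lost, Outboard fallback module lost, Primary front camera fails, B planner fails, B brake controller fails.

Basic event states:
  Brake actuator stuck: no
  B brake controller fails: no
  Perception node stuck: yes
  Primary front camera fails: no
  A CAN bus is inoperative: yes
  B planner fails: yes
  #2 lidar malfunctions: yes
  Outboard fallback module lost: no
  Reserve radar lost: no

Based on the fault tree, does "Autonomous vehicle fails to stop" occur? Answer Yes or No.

No

Brake command fails [AND]: Brake actuator stuck=not, #2 lidar malfunctions=occurs, A CAN bus is inoperative=occurs → not all inputs occur → does not occur.
Redundant channel inoperative [AND]: Brake command fails=not, Perception node stuck=occurs → not all inputs occur → does not occur.
Perception stack down [OR]: Redundant channel inoperative=not, Reserve radar lost=not, Outboard fallback module lost=not, Primary front camera fails=not → no input occurs → does not occur.
Planning chain down [AND]: B planner fails=occurs, B brake controller fails=not → not all inputs occur → does not occur.
Autonomous vehicle fails to stop [OR]: Perception stack down=not, Planning chain down=not → no input occurs → does not occur.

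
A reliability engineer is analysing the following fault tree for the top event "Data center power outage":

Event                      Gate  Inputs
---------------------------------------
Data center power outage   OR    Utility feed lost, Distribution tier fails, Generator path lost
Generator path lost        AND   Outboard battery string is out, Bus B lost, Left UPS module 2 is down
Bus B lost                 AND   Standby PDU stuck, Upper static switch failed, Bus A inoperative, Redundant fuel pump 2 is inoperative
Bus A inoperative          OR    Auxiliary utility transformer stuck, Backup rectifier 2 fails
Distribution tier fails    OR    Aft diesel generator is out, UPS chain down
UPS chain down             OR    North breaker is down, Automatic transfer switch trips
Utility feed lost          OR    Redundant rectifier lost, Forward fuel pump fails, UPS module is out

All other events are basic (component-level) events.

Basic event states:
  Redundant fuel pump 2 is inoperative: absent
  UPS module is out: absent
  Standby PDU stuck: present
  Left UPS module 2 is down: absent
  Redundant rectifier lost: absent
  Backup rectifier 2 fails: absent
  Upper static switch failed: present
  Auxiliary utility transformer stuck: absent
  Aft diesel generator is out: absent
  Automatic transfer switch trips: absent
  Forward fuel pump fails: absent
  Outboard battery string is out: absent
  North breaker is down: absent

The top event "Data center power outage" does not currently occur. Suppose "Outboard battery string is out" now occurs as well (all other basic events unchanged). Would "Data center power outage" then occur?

Counterfactual: set "Outboard battery string is out" to occurred.
Utility feed lost [OR]: Redundant rectifier lost=not, Forward fuel pump fails=not, UPS module is out=not → no input occurs → does not occur.
UPS chain down [OR]: North breaker is down=not, Automatic transfer switch trips=not → no input occurs → does not occur.
Distribution tier fails [OR]: Aft diesel generator is out=not, UPS chain down=not → no input occurs → does not occur.
Bus A inoperative [OR]: Auxiliary utility transformer stuck=not, Backup rectifier 2 fails=not → no input occurs → does not occur.
Bus B lost [AND]: Standby PDU stuck=occurs, Upper static switch failed=occurs, Bus A inoperative=not, Redundant fuel pump 2 is inoperative=not → not all inputs occur → does not occur.
Generator path lost [AND]: Outboard battery string is out=occurs, Bus B lost=not, Left UPS module 2 is down=not → not all inputs occur → does not occur.
Data center power outage [OR]: Utility feed lost=not, Distribution tier fails=not, Generator path lost=not → no input occurs → does not occur.

No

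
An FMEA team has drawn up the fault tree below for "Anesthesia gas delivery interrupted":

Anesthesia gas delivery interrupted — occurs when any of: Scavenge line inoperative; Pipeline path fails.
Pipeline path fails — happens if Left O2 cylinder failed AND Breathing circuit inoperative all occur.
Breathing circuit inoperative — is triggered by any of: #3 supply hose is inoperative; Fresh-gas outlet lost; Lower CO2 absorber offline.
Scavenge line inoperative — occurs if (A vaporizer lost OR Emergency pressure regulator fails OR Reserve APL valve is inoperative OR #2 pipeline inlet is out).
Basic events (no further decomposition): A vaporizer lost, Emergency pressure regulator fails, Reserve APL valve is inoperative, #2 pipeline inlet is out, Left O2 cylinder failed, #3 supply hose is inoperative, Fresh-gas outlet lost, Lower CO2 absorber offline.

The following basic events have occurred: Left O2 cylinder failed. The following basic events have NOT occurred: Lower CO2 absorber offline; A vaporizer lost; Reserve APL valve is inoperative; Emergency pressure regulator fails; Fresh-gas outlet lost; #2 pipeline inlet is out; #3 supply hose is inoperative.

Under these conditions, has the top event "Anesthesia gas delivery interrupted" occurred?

No

Scavenge line inoperative [OR]: A vaporizer lost=not, Emergency pressure regulator fails=not, Reserve APL valve is inoperative=not, #2 pipeline inlet is out=not → no input occurs → does not occur.
Breathing circuit inoperative [OR]: #3 supply hose is inoperative=not, Fresh-gas outlet lost=not, Lower CO2 absorber offline=not → no input occurs → does not occur.
Pipeline path fails [AND]: Left O2 cylinder failed=occurs, Breathing circuit inoperative=not → not all inputs occur → does not occur.
Anesthesia gas delivery interrupted [OR]: Scavenge line inoperative=not, Pipeline path fails=not → no input occurs → does not occur.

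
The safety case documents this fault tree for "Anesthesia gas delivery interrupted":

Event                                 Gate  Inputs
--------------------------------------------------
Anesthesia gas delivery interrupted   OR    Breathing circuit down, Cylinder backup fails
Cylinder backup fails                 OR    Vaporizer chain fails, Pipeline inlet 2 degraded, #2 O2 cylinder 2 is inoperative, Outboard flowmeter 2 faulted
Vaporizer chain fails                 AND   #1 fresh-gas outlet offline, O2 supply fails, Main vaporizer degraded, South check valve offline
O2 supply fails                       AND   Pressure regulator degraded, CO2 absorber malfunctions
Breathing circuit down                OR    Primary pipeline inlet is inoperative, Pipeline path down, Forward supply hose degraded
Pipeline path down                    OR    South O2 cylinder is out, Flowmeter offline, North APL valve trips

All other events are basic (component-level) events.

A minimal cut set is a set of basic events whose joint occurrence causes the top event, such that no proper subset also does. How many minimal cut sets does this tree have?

Pipeline path down [OR]: union of children's cut sets → 3 cut set(s).
Breathing circuit down [OR]: union of children's cut sets → 5 cut set(s).
O2 supply fails [AND]: one cut set from each child combined → 1 × 1 = 1 cut set(s).
Vaporizer chain fails [AND]: one cut set from each child combined → 1 × 1 × 1 × 1 = 1 cut set(s).
Cylinder backup fails [OR]: union of children's cut sets → 4 cut set(s).
Anesthesia gas delivery interrupted [OR]: union of children's cut sets → 9 cut set(s).
Minimal cut sets: {Primary pipeline inlet is inoperative}; {South O2 cylinder is out}; {Flowmeter offline}; {North APL valve trips}; {Forward supply hose degraded}; {#1 fresh-gas outlet offline, CO2 absorber malfunctions, Main vaporizer degraded, Pressure regulator degraded, South check valve offline}; {Pipeline inlet 2 degraded}; {#2 O2 cylinder 2 is inoperative}; {Outboard flowmeter 2 faulted}.

9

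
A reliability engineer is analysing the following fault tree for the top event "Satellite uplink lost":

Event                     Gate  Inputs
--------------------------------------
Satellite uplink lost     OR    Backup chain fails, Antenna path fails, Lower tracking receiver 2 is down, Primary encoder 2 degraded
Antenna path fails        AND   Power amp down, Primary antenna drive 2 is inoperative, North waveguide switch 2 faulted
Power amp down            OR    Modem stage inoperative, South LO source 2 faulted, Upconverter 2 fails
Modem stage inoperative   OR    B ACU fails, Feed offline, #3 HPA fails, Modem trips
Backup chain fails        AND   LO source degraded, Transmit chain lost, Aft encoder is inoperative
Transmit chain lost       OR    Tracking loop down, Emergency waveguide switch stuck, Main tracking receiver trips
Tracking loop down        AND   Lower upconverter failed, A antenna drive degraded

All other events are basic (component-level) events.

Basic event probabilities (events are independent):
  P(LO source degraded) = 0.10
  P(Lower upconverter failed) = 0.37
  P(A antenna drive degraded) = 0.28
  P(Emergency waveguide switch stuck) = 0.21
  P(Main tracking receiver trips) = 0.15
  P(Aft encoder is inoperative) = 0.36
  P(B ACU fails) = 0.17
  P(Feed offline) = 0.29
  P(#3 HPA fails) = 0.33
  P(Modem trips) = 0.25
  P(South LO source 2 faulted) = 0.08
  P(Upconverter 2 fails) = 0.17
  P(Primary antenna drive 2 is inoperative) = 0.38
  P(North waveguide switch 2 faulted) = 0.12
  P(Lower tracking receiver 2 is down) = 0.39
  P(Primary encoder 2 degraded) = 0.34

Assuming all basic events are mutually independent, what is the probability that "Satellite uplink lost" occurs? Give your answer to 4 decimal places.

P(Tracking loop down) [AND] = 0.37 × 0.28 = 0.103600
P(Transmit chain lost) [OR] = 1 − (1−0.103600) × (1−0.21) × (1−0.15) = 0.398067
P(Backup chain fails) [AND] = 0.10 × 0.398067 × 0.36 = 0.014330
P(Modem stage inoperative) [OR] = 1 − (1−0.17) × (1−0.29) × (1−0.33) × (1−0.25) = 0.703877
P(Power amp down) [OR] = 1 − (1−0.703877) × (1−0.08) × (1−0.17) = 0.773880
P(Antenna path fails) [AND] = 0.773880 × 0.38 × 0.12 = 0.035289
P(Satellite uplink lost) [OR] = 1 − (1−0.014330) × (1−0.035289) × (1−0.39) × (1−0.34) = 0.617173
Rounded to 4 decimal places: P(Satellite uplink lost) ≈ 0.6172.

0.6172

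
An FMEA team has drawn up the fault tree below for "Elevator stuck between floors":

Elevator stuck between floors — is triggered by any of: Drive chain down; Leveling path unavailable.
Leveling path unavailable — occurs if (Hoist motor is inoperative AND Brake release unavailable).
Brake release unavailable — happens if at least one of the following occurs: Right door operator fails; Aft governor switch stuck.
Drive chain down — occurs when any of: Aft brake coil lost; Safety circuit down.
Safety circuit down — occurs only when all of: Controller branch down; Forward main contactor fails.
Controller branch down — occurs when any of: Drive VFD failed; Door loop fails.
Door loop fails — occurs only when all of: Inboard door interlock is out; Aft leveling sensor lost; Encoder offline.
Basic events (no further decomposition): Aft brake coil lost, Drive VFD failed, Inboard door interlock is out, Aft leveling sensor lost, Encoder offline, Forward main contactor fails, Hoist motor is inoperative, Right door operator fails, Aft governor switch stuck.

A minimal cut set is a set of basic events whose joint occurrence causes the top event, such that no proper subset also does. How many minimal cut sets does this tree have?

5

Door loop fails [AND]: one cut set from each child combined → 1 × 1 × 1 = 1 cut set(s).
Controller branch down [OR]: union of children's cut sets → 2 cut set(s).
Safety circuit down [AND]: one cut set from each child combined → 2 × 1 = 2 cut set(s).
Drive chain down [OR]: union of children's cut sets → 3 cut set(s).
Brake release unavailable [OR]: union of children's cut sets → 2 cut set(s).
Leveling path unavailable [AND]: one cut set from each child combined → 1 × 2 = 2 cut set(s).
Elevator stuck between floors [OR]: union of children's cut sets → 5 cut set(s).
Minimal cut sets: {Aft brake coil lost}; {Drive VFD failed, Forward main contactor fails}; {Aft leveling sensor lost, Encoder offline, Forward main contactor fails, Inboard door interlock is out}; {Hoist motor is inoperative, Right door operator fails}; {Aft governor switch stuck, Hoist motor is inoperative}.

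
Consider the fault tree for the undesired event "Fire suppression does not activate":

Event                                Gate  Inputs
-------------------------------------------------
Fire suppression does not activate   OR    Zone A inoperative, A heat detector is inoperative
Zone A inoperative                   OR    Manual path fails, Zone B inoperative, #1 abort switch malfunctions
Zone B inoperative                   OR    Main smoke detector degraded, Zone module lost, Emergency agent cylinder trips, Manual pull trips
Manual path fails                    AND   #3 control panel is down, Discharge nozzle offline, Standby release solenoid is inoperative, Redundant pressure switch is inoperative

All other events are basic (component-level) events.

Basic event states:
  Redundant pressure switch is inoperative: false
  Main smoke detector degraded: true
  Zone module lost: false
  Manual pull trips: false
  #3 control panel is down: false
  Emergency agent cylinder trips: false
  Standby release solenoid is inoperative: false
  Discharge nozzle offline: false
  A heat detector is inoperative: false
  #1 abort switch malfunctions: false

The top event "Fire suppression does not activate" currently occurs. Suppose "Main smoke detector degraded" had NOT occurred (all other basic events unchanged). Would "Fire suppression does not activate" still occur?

No

Counterfactual: set "Main smoke detector degraded" to not occurred.
Manual path fails [AND]: #3 control panel is down=not, Discharge nozzle offline=not, Standby release solenoid is inoperative=not, Redundant pressure switch is inoperative=not → not all inputs occur → does not occur.
Zone B inoperative [OR]: Main smoke detector degraded=not, Zone module lost=not, Emergency agent cylinder trips=not, Manual pull trips=not → no input occurs → does not occur.
Zone A inoperative [OR]: Manual path fails=not, Zone B inoperative=not, #1 abort switch malfunctions=not → no input occurs → does not occur.
Fire suppression does not activate [OR]: Zone A inoperative=not, A heat detector is inoperative=not → no input occurs → does not occur.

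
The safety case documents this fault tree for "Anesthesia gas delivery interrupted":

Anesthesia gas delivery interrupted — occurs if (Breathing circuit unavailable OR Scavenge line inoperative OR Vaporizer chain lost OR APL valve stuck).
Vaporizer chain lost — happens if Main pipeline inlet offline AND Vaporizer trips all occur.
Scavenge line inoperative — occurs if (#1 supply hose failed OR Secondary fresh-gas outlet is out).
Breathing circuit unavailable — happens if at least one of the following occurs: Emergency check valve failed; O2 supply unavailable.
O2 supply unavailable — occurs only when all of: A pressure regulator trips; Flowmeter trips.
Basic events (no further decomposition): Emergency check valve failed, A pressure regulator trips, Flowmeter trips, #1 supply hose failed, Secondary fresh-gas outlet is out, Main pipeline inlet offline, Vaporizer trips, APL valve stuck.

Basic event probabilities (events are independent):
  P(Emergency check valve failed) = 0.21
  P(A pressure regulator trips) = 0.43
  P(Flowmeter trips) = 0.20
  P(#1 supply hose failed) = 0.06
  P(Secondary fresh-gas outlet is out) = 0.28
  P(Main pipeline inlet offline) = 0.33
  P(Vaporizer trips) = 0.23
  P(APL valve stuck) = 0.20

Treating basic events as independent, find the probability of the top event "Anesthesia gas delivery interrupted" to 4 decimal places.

P(O2 supply unavailable) [AND] = 0.43 × 0.20 = 0.086000
P(Breathing circuit unavailable) [OR] = 1 − (1−0.21) × (1−0.086000) = 0.277940
P(Scavenge line inoperative) [OR] = 1 − (1−0.06) × (1−0.28) = 0.323200
P(Vaporizer chain lost) [AND] = 0.33 × 0.23 = 0.075900
P(Anesthesia gas delivery interrupted) [OR] = 1 − (1−0.277940) × (1−0.323200) × (1−0.075900) × (1−0.20) = 0.638721
Rounded to 4 decimal places: P(Anesthesia gas delivery interrupted) ≈ 0.6387.

0.6387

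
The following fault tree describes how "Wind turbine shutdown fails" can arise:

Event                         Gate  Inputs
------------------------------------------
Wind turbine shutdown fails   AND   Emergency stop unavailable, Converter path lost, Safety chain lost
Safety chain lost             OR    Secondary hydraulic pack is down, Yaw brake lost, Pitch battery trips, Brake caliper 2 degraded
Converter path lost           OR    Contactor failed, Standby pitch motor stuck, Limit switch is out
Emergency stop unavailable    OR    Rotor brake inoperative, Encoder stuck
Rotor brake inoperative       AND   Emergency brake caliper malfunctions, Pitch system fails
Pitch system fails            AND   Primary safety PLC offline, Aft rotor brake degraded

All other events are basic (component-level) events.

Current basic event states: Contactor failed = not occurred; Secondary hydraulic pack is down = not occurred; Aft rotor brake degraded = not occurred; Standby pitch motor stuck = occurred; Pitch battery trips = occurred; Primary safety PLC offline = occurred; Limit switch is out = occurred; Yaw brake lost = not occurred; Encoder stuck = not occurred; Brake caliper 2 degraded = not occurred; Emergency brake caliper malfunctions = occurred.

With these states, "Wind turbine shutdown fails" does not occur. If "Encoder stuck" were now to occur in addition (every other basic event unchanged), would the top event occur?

Counterfactual: set "Encoder stuck" to occurred.
Pitch system fails [AND]: Primary safety PLC offline=occurs, Aft rotor brake degraded=not → not all inputs occur → does not occur.
Rotor brake inoperative [AND]: Emergency brake caliper malfunctions=occurs, Pitch system fails=not → not all inputs occur → does not occur.
Emergency stop unavailable [OR]: Rotor brake inoperative=not, Encoder stuck=occurs → at least one input occurs → occurs.
Converter path lost [OR]: Contactor failed=not, Standby pitch motor stuck=occurs, Limit switch is out=occurs → at least one input occurs → occurs.
Safety chain lost [OR]: Secondary hydraulic pack is down=not, Yaw brake lost=not, Pitch battery trips=occurs, Brake caliper 2 degraded=not → at least one input occurs → occurs.
Wind turbine shutdown fails [AND]: Emergency stop unavailable=occurs, Converter path lost=occurs, Safety chain lost=occurs → all inputs occur → occurs.

Yes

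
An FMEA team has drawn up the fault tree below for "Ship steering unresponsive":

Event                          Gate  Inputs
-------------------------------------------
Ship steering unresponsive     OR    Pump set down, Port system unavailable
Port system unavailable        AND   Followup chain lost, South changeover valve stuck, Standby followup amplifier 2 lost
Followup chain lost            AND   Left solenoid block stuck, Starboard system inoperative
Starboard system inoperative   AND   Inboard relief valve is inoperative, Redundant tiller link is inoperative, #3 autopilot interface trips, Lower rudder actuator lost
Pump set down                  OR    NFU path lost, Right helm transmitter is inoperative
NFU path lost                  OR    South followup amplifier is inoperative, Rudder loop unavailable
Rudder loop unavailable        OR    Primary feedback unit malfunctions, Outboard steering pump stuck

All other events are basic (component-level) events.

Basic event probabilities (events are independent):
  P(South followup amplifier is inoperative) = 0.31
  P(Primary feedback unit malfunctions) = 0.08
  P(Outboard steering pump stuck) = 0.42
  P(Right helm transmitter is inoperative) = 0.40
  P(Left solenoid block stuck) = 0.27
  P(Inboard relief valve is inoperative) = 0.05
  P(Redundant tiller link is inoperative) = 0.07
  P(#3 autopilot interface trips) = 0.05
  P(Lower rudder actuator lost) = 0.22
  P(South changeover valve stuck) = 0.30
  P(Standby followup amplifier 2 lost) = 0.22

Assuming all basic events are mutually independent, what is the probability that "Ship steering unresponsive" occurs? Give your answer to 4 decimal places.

P(Rudder loop unavailable) [OR] = 1 − (1−0.08) × (1−0.42) = 0.466400
P(NFU path lost) [OR] = 1 − (1−0.31) × (1−0.466400) = 0.631816
P(Pump set down) [OR] = 1 − (1−0.631816) × (1−0.40) = 0.779090
P(Starboard system inoperative) [AND] = 0.05 × 0.07 × 0.05 × 0.22 = 0.000039
P(Followup chain lost) [AND] = 0.27 × 0.000039 = 0.000011
P(Port system unavailable) [AND] = 0.000011 × 0.30 × 0.22 = 0.000001
P(Ship steering unresponsive) [OR] = 1 − (1−0.779090) × (1−0.000001) = 0.779090
Rounded to 4 decimal places: P(Ship steering unresponsive) ≈ 0.7791.

0.7791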